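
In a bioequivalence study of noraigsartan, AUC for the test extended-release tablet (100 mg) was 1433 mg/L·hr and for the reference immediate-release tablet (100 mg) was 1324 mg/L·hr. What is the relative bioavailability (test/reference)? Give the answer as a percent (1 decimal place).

F_rel = (AUC_test/D_test) / (AUC_ref/D_ref)
      = (1433/100) / (1324/100)
      = 14.33 / 13.24 = 1.0823 = 108.23%

F_rel = 108.2%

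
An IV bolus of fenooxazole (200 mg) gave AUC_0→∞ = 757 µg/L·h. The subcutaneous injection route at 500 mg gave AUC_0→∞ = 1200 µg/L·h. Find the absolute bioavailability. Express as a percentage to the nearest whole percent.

F = 63%

F = (AUC_ev / D_ev) / (AUC_iv / D_iv)
  = (1200/500) / (757/200)
  = 2.4 / 3.785 = 0.6341
  = 63.41%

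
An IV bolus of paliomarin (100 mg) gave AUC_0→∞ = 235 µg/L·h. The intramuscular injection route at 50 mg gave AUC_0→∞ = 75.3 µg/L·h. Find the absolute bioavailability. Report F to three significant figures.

F = 0.641

F = (AUC_ev / D_ev) / (AUC_iv / D_iv)
  = (75.3/50) / (235/100)
  = 1.506 / 2.35 = 0.6409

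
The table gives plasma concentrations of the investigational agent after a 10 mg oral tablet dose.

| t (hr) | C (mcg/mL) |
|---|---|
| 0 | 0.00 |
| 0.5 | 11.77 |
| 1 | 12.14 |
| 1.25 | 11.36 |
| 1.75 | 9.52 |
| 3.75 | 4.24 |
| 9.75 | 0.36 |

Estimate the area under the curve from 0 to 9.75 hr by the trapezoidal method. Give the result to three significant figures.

AUC = 44.6 mcg/mL·hr

Trapezoidal AUC_0→9.75:
  [0→0.5]: (0.00+11.77)/2 × 0.5 = 2.9425
  [0.5→1]: (11.77+12.14)/2 × 0.5 = 5.9775
  [1→1.25]: (12.14+11.36)/2 × 0.25 = 2.9375
  [1.25→1.75]: (11.36+9.52)/2 × 0.5 = 5.22
  [1.75→3.75]: (9.52+4.24)/2 × 2 = 13.76
  [3.75→9.75]: (4.24+0.36)/2 × 6 = 13.8
  Sum = 44.6375 mcg/mL·hr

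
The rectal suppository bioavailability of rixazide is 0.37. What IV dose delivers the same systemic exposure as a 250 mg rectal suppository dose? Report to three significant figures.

Systemic exposure from an extravascular dose = F × D_ev, so the equivalent IV dose is F × D_ev.
D_iv = F × D_ev = 0.37 × 250 = 92.5 mg

D_iv = 92.5 mg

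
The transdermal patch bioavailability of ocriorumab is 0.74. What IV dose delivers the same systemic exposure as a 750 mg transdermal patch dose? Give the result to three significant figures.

D_iv = 555 mg

Systemic exposure from an extravascular dose = F × D_ev, so the equivalent IV dose is F × D_ev.
D_iv = F × D_ev = 0.74 × 750 = 555 mg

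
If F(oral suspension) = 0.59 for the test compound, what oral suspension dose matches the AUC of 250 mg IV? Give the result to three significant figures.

D_oral = 424 mg

For equal systemic exposure: F × D_ev = D_iv
D_ev = D_iv / F = 250 / 0.59 = 423.729 mg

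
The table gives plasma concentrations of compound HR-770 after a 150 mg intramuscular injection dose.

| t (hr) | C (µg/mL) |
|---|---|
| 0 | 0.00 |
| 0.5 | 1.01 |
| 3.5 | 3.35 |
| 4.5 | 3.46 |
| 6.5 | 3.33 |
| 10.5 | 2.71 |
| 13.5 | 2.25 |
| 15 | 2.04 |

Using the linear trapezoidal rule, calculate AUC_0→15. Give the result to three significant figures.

AUC = 39.7 µg/mL·hr

Trapezoidal AUC_0→15:
  [0→0.5]: (0.00+1.01)/2 × 0.5 = 0.2525
  [0.5→3.5]: (1.01+3.35)/2 × 3 = 6.54
  [3.5→4.5]: (3.35+3.46)/2 × 1 = 3.405
  [4.5→6.5]: (3.46+3.33)/2 × 2 = 6.79
  [6.5→10.5]: (3.33+2.71)/2 × 4 = 12.08
  [10.5→13.5]: (2.71+2.25)/2 × 3 = 7.44
  [13.5→15]: (2.25+2.04)/2 × 1.5 = 3.2175
  Sum = 39.725 µg/mL·hr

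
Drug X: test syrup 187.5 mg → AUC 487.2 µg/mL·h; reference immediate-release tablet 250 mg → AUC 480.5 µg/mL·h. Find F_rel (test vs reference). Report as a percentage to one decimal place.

F_rel = (AUC_test/D_test) / (AUC_ref/D_ref)
      = (487.2/187.5) / (480.5/250)
      = 2.5984 / 1.922 = 1.3519 = 135.19%

F_rel = 135.2%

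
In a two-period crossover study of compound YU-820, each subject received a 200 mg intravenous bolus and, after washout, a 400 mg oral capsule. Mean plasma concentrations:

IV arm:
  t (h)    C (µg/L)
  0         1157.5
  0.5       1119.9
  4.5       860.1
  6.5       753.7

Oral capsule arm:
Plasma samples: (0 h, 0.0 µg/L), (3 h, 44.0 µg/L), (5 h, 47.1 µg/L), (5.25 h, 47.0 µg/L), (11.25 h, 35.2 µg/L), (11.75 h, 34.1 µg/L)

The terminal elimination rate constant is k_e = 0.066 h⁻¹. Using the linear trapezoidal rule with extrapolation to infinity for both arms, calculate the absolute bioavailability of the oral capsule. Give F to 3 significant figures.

F = 0.0270

Trapezoidal AUC_0→6.5 (IV):
  [0→0.5]: (1157.5+1119.9)/2 × 0.5 = 569.35
  [0.5→4.5]: (1119.9+860.1)/2 × 4 = 3960.0
  [4.5→6.5]: (860.1+753.7)/2 × 2 = 1613.8
  Sum = 6143.15 µg/L·h
IV tail: 753.7/0.066 = 11419.697; AUC_iv,0→∞ = 6143.15 + 11419.697 = 17562.847 µg/L·h
Trapezoidal AUC_0→11.75 (oral capsule):
  [0→3]: (0.0+44.0)/2 × 3 = 66.0
  [3→5]: (44.0+47.1)/2 × 2 = 91.1
  [5→5.25]: (47.1+47.0)/2 × 0.25 = 11.7625
  [5.25→11.25]: (47.0+35.2)/2 × 6 = 246.6
  [11.25→11.75]: (35.2+34.1)/2 × 0.5 = 17.325
  Sum = 432.7875 µg/L·h
oral capsule tail: 34.1/0.066 = 516.667; AUC_ev,0→∞ = 432.7875 + 516.667 = 949.4545 µg/L·h
F = (AUC_ev/D_ev)/(AUC_iv/D_iv) = (949.4545/400)/(17562.847/200) = 2.37364/87.814235 = 0.0270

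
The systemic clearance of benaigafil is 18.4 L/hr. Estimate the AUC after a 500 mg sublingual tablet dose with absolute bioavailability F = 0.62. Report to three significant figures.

AUC = 16.8 mg/L·hr

AUC_0→∞ = F × Dose / CL
        = 0.62 × 500 / 18.4 = 16.8478 mg/L·hr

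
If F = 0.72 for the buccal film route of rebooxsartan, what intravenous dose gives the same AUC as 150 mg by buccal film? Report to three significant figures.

Systemic exposure from an extravascular dose = F × D_ev, so the equivalent IV dose is F × D_ev.
D_iv = F × D_ev = 0.72 × 150 = 108 mg

D_iv = 108 mg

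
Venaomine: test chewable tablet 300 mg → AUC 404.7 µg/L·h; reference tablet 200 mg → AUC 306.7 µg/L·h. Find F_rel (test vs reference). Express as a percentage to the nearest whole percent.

F_rel = (AUC_test/D_test) / (AUC_ref/D_ref)
      = (404.7/300) / (306.7/200)
      = 1.349 / 1.5335 = 0.8797 = 87.97%

F_rel = 88%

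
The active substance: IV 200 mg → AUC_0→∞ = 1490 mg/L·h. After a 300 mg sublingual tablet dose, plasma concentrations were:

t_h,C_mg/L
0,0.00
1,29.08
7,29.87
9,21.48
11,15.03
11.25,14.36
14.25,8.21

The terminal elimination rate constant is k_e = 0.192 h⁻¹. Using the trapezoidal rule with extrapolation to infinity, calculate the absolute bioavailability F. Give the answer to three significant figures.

Trapezoidal AUC_0→14.25 (sublingual tablet):
  [0→1]: (0.00+29.08)/2 × 1 = 14.54
  [1→7]: (29.08+29.87)/2 × 6 = 176.85
  [7→9]: (29.87+21.48)/2 × 2 = 51.35
  [9→11]: (21.48+15.03)/2 × 2 = 36.51
  [11→11.25]: (15.03+14.36)/2 × 0.25 = 3.67375
  [11.25→14.25]: (14.36+8.21)/2 × 3 = 33.855
  Sum = 316.77875 mg/L·h
Tail: C_last/k_e = 8.21/0.192 = 42.760
AUC_0→∞ (sublingual tablet) = 316.77875 + 42.760 = 359.53875 mg/L·h
F = (AUC_ev/D_ev)/(AUC_iv/D_iv) = (359.53875/300)/(1490/200) = 1.1984625/7.45 = 0.1609

F = 0.161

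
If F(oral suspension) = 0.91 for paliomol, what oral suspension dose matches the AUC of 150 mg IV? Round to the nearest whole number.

For equal systemic exposure: F × D_ev = D_iv
D_ev = D_iv / F = 150 / 0.91 = 164.835 mg

D_oral = 165 mg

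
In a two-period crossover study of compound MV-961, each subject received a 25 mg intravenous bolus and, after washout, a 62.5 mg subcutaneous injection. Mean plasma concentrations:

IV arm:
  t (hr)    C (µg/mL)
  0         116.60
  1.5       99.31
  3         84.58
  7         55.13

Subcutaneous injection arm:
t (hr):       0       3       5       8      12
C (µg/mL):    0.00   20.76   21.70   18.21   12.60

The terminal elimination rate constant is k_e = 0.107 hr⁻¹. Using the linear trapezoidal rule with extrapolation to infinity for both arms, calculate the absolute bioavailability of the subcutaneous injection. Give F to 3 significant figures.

F = 0.114

Trapezoidal AUC_0→7 (IV):
  [0→1.5]: (116.60+99.31)/2 × 1.5 = 161.9325
  [1.5→3]: (99.31+84.58)/2 × 1.5 = 137.9175
  [3→7]: (84.58+55.13)/2 × 4 = 279.42
  Sum = 579.27 µg/mL·hr
IV tail: 55.13/0.107 = 515.234; AUC_iv,0→∞ = 579.27 + 515.234 = 1094.504 µg/mL·hr
Trapezoidal AUC_0→12 (subcutaneous injection):
  [0→3]: (0.00+20.76)/2 × 3 = 31.14
  [3→5]: (20.76+21.70)/2 × 2 = 42.46
  [5→8]: (21.70+18.21)/2 × 3 = 59.865
  [8→12]: (18.21+12.60)/2 × 4 = 61.62
  Sum = 195.085 µg/mL·hr
subcutaneous injection tail: 12.60/0.107 = 117.757; AUC_ev,0→∞ = 195.085 + 117.757 = 312.842 µg/mL·hr
F = (AUC_ev/D_ev)/(AUC_iv/D_iv) = (312.842/62.5)/(1094.504/25) = 5.005472/43.78016 = 0.1143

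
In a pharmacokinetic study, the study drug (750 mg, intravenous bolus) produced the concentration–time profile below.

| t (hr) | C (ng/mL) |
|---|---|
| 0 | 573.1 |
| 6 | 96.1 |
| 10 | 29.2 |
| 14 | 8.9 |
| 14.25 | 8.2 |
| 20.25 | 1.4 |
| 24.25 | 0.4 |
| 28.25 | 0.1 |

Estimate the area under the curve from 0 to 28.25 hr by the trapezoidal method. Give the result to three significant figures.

AUC = 2370 ng/mL·hr

Trapezoidal AUC_0→28.25:
  [0→6]: (573.1+96.1)/2 × 6 = 2007.6
  [6→10]: (96.1+29.2)/2 × 4 = 250.6
  [10→14]: (29.2+8.9)/2 × 4 = 76.2
  [14→14.25]: (8.9+8.2)/2 × 0.25 = 2.1375
  [14.25→20.25]: (8.2+1.4)/2 × 6 = 28.8
  [20.25→24.25]: (1.4+0.4)/2 × 4 = 3.6
  [24.25→28.25]: (0.4+0.1)/2 × 4 = 1.0
  Sum = 2369.9375 ng/mL·hr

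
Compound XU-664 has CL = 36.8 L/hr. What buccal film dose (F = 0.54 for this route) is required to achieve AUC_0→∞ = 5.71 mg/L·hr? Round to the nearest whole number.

Dose = 389 mg

Dose = CL × AUC_0→∞ / F
     = 36.8 × 5.71 / 0.54 = 389.126 mg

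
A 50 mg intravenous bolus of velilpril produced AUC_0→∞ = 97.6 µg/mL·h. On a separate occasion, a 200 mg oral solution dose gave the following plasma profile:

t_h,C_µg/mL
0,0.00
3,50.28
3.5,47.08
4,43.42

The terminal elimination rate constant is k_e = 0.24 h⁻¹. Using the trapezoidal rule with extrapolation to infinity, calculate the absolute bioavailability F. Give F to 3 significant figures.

Trapezoidal AUC_0→4 (oral solution):
  [0→3]: (0.00+50.28)/2 × 3 = 75.42
  [3→3.5]: (50.28+47.08)/2 × 0.5 = 24.34
  [3.5→4]: (47.08+43.42)/2 × 0.5 = 22.625
  Sum = 122.385 µg/mL·h
Tail: C_last/k_e = 43.42/0.24 = 180.917
AUC_0→∞ (oral solution) = 122.385 + 180.917 = 303.302 µg/mL·h
F = (AUC_ev/D_ev)/(AUC_iv/D_iv) = (303.302/200)/(97.6/50) = 1.51651/1.952 = 0.7769

F = 0.777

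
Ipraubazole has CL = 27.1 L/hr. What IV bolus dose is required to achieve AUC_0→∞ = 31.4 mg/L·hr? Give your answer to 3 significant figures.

Dose = 851 mg

Dose_iv = CL × AUC_0→∞
     = 27.1 × 31.4 = 850.94 mg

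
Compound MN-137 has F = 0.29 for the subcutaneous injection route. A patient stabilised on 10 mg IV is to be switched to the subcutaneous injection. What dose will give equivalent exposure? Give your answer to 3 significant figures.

For equal systemic exposure: F × D_ev = D_iv
D_ev = D_iv / F = 10 / 0.29 = 34.4828 mg

D_subcutaneous = 34.5 mg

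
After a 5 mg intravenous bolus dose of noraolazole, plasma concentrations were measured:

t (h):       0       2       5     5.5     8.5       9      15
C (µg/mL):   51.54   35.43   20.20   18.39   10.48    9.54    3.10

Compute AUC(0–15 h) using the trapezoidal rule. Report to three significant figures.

Trapezoidal AUC_0→15:
  [0→2]: (51.54+35.43)/2 × 2 = 86.97
  [2→5]: (35.43+20.20)/2 × 3 = 83.445
  [5→5.5]: (20.20+18.39)/2 × 0.5 = 9.6475
  [5.5→8.5]: (18.39+10.48)/2 × 3 = 43.305
  [8.5→9]: (10.48+9.54)/2 × 0.5 = 5.005
  [9→15]: (9.54+3.10)/2 × 6 = 37.92
  Sum = 266.2925 µg/mL·h

AUC = 266 µg/mL·h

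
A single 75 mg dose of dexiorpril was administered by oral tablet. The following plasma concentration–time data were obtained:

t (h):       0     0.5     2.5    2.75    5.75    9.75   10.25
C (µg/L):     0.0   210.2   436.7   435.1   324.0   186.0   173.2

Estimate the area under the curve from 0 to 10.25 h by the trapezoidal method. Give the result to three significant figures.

AUC = 3060 µg/L·h

Trapezoidal AUC_0→10.25:
  [0→0.5]: (0.0+210.2)/2 × 0.5 = 52.55
  [0.5→2.5]: (210.2+436.7)/2 × 2 = 646.9
  [2.5→2.75]: (436.7+435.1)/2 × 0.25 = 108.975
  [2.75→5.75]: (435.1+324.0)/2 × 3 = 1138.65
  [5.75→9.75]: (324.0+186.0)/2 × 4 = 1020.0
  [9.75→10.25]: (186.0+173.2)/2 × 0.5 = 89.8
  Sum = 3056.875 µg/L·h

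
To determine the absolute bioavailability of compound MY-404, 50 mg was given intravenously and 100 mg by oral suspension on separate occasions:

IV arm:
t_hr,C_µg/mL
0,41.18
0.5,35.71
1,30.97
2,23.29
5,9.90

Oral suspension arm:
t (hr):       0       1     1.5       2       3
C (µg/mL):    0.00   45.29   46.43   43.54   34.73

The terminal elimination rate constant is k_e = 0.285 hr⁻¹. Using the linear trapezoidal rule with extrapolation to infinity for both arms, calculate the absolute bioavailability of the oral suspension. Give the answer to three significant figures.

Trapezoidal AUC_0→5 (IV):
  [0→0.5]: (41.18+35.71)/2 × 0.5 = 19.2225
  [0.5→1]: (35.71+30.97)/2 × 0.5 = 16.67
  [1→2]: (30.97+23.29)/2 × 1 = 27.13
  [2→5]: (23.29+9.90)/2 × 3 = 49.785
  Sum = 112.8075 µg/mL·hr
IV tail: 9.90/0.285 = 34.737; AUC_iv,0→∞ = 112.8075 + 34.737 = 147.5445 µg/mL·hr
Trapezoidal AUC_0→3 (oral suspension):
  [0→1]: (0.00+45.29)/2 × 1 = 22.645
  [1→1.5]: (45.29+46.43)/2 × 0.5 = 22.93
  [1.5→2]: (46.43+43.54)/2 × 0.5 = 22.4925
  [2→3]: (43.54+34.73)/2 × 1 = 39.135
  Sum = 107.2025 µg/mL·hr
oral suspension tail: 34.73/0.285 = 121.860; AUC_ev,0→∞ = 107.2025 + 121.860 = 229.0625 µg/mL·hr
F = (AUC_ev/D_ev)/(AUC_iv/D_iv) = (229.0625/100)/(147.5445/50) = 2.290625/2.95089 = 0.7762

F = 0.776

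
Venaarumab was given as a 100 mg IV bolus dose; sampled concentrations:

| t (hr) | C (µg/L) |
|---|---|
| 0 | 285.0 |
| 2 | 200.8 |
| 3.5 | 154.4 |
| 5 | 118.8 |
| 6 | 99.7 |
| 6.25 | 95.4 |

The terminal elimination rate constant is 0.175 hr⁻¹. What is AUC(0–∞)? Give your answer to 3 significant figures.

Trapezoidal AUC_0→6.25:
  [0→2]: (285.0+200.8)/2 × 2 = 485.8
  [2→3.5]: (200.8+154.4)/2 × 1.5 = 266.4
  [3.5→5]: (154.4+118.8)/2 × 1.5 = 204.9
  [5→6]: (118.8+99.7)/2 × 1 = 109.25
  [6→6.25]: (99.7+95.4)/2 × 0.25 = 24.3875
  Sum = 1090.7375 µg/L·hr
Extrapolated tail: C_last / k_e = 95.4 / 0.175 = 545.143
AUC_0→∞ = 1090.7375 + 545.143 = 1635.8805 µg/L·hr

AUC = 1640 µg/L·hr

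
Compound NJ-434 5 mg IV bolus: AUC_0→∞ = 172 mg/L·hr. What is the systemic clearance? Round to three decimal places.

CL = 0.029 L/hr

CL = Dose_iv / AUC_0→∞
   = 5 / 172 = 0.0290698 L/hr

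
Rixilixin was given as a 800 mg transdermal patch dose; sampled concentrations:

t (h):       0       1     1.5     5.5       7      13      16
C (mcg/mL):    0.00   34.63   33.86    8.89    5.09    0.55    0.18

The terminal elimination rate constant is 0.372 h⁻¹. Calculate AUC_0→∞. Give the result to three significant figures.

AUC = 149 mcg/mL·h

Trapezoidal AUC_0→16:
  [0→1]: (0.00+34.63)/2 × 1 = 17.315
  [1→1.5]: (34.63+33.86)/2 × 0.5 = 17.1225
  [1.5→5.5]: (33.86+8.89)/2 × 4 = 85.5
  [5.5→7]: (8.89+5.09)/2 × 1.5 = 10.485
  [7→13]: (5.09+0.55)/2 × 6 = 16.92
  [13→16]: (0.55+0.18)/2 × 3 = 1.095
  Sum = 148.4375 mcg/mL·h
Extrapolated tail: C_last / k_e = 0.18 / 0.372 = 0.484
AUC_0→∞ = 148.4375 + 0.484 = 148.9215 mcg/mL·h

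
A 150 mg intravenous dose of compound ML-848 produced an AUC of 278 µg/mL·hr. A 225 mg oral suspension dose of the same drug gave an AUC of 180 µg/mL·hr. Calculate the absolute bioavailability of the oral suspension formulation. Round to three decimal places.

F = 0.432

F = (AUC_ev / D_ev) / (AUC_iv / D_iv)
  = (180/225) / (278/150)
  = 0.8 / 1.85333 = 0.4317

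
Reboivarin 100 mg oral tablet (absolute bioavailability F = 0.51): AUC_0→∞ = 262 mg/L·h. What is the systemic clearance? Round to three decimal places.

CL = F × Dose / AUC_0→∞
   = 0.51 × 100 / 262 = 0.194656 L/h

CL = 0.195 L/h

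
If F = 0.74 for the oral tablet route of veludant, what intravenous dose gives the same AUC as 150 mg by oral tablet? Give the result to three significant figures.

Systemic exposure from an extravascular dose = F × D_ev, so the equivalent IV dose is F × D_ev.
D_iv = F × D_ev = 0.74 × 150 = 111 mg

D_iv = 111 mg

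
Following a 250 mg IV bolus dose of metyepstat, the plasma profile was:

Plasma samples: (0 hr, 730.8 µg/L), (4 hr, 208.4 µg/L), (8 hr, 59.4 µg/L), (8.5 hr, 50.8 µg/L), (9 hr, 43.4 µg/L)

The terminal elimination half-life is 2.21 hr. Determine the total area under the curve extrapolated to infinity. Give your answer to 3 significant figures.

Trapezoidal AUC_0→9:
  [0→4]: (730.8+208.4)/2 × 4 = 1878.4
  [4→8]: (208.4+59.4)/2 × 4 = 535.6
  [8→8.5]: (59.4+50.8)/2 × 0.5 = 27.55
  [8.5→9]: (50.8+43.4)/2 × 0.5 = 23.55
  Sum = 2465.1 µg/L·hr
k_e = ln2 / t½ = 0.693147 / 2.21 = 0.3136 hr^-1
Extrapolated tail: C_last / k_e = 43.4 / 0.3136 = 138.393
AUC_0→∞ = 2465.1 + 138.393 = 2603.493 µg/L·hr

AUC = 2600 µg/L·hr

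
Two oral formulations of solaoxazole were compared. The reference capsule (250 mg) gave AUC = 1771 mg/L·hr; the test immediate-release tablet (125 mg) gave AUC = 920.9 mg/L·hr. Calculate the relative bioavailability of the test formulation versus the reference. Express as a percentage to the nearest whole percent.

F_rel = 104%

F_rel = (AUC_test/D_test) / (AUC_ref/D_ref)
      = (920.9/125) / (1771/250)
      = 7.3672 / 7.084 = 1.0400 = 104.00%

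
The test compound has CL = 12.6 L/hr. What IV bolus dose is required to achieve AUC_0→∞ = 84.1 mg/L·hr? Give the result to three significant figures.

Dose_iv = CL × AUC_0→∞
     = 12.6 × 84.1 = 1059.66 mg

Dose = 1060 mg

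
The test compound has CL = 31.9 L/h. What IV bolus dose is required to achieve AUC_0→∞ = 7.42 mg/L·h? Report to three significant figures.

Dose = 237 mg

Dose_iv = CL × AUC_0→∞
     = 31.9 × 7.42 = 236.698 mg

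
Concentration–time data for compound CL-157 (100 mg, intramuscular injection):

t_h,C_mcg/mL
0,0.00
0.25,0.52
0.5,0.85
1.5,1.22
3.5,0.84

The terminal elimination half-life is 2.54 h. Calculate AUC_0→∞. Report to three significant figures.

Trapezoidal AUC_0→3.5:
  [0→0.25]: (0.00+0.52)/2 × 0.25 = 0.065
  [0.25→0.5]: (0.52+0.85)/2 × 0.25 = 0.17125
  [0.5→1.5]: (0.85+1.22)/2 × 1 = 1.035
  [1.5→3.5]: (1.22+0.84)/2 × 2 = 2.06
  Sum = 3.33125 mcg/mL·h
k_e = ln2 / t½ = 0.693147 / 2.54 = 0.2729 h^-1
Extrapolated tail: C_last / k_e = 0.84 / 0.2729 = 3.078
AUC_0→∞ = 3.33125 + 3.078 = 6.40925 mcg/mL·h

AUC = 6.41 mcg/mL·h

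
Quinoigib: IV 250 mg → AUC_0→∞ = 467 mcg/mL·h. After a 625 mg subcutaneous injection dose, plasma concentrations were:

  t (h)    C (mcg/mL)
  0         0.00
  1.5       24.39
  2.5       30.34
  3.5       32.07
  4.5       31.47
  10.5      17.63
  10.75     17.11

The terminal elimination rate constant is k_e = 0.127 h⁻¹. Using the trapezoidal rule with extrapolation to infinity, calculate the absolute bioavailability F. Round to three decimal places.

F = 0.338

Trapezoidal AUC_0→10.75 (subcutaneous injection):
  [0→1.5]: (0.00+24.39)/2 × 1.5 = 18.2925
  [1.5→2.5]: (24.39+30.34)/2 × 1 = 27.365
  [2.5→3.5]: (30.34+32.07)/2 × 1 = 31.205
  [3.5→4.5]: (32.07+31.47)/2 × 1 = 31.77
  [4.5→10.5]: (31.47+17.63)/2 × 6 = 147.3
  [10.5→10.75]: (17.63+17.11)/2 × 0.25 = 4.3425
  Sum = 260.275 mcg/mL·h
Tail: C_last/k_e = 17.11/0.127 = 134.724
AUC_0→∞ (subcutaneous injection) = 260.275 + 134.724 = 394.999 mcg/mL·h
F = (AUC_ev/D_ev)/(AUC_iv/D_iv) = (394.999/625)/(467/250) = 0.6319984/1.868 = 0.3383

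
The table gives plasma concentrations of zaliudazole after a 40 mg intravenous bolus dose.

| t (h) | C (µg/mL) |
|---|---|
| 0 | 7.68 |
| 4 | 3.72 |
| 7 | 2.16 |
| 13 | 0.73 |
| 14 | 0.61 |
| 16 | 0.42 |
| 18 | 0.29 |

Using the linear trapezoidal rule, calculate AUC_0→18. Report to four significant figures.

AUC = 42.70 µg/mL·h

Trapezoidal AUC_0→18:
  [0→4]: (7.68+3.72)/2 × 4 = 22.8
  [4→7]: (3.72+2.16)/2 × 3 = 8.82
  [7→13]: (2.16+0.73)/2 × 6 = 8.67
  [13→14]: (0.73+0.61)/2 × 1 = 0.67
  [14→16]: (0.61+0.42)/2 × 2 = 1.03
  [16→18]: (0.42+0.29)/2 × 2 = 0.71
  Sum = 42.7 µg/mL·h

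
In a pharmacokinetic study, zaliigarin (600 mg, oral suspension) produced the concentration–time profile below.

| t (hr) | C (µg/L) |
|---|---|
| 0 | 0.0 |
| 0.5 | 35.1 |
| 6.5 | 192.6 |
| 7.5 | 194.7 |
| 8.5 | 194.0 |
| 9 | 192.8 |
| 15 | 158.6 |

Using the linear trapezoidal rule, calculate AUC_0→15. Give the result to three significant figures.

Trapezoidal AUC_0→15:
  [0→0.5]: (0.0+35.1)/2 × 0.5 = 8.775
  [0.5→6.5]: (35.1+192.6)/2 × 6 = 683.1
  [6.5→7.5]: (192.6+194.7)/2 × 1 = 193.65
  [7.5→8.5]: (194.7+194.0)/2 × 1 = 194.35
  [8.5→9]: (194.0+192.8)/2 × 0.5 = 96.7
  [9→15]: (192.8+158.6)/2 × 6 = 1054.2
  Sum = 2230.775 µg/L·hr

AUC = 2230 µg/L·hr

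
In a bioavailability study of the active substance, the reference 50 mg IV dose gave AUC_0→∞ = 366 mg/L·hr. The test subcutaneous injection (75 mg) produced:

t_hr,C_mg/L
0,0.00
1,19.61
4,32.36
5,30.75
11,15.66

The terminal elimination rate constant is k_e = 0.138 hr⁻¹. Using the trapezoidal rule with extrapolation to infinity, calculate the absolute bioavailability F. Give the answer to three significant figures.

Trapezoidal AUC_0→11 (subcutaneous injection):
  [0→1]: (0.00+19.61)/2 × 1 = 9.805
  [1→4]: (19.61+32.36)/2 × 3 = 77.955
  [4→5]: (32.36+30.75)/2 × 1 = 31.555
  [5→11]: (30.75+15.66)/2 × 6 = 139.23
  Sum = 258.545 mg/L·hr
Tail: C_last/k_e = 15.66/0.138 = 113.478
AUC_0→∞ (subcutaneous injection) = 258.545 + 113.478 = 372.023 mg/L·hr
F = (AUC_ev/D_ev)/(AUC_iv/D_iv) = (372.023/75)/(366/50) = 4.96031/7.32 = 0.6776

F = 0.678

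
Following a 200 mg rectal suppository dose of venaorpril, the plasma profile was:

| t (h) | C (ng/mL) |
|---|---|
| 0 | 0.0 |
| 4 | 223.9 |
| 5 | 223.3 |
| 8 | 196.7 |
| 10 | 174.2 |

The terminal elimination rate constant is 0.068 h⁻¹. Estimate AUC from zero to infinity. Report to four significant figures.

AUC = 4234 ng/mL·h

Trapezoidal AUC_0→10:
  [0→4]: (0.0+223.9)/2 × 4 = 447.8
  [4→5]: (223.9+223.3)/2 × 1 = 223.6
  [5→8]: (223.3+196.7)/2 × 3 = 630.0
  [8→10]: (196.7+174.2)/2 × 2 = 370.9
  Sum = 1672.3 ng/mL·h
Extrapolated tail: C_last / k_e = 174.2 / 0.068 = 2561.765
AUC_0→∞ = 1672.3 + 2561.765 = 4234.065 ng/mL·h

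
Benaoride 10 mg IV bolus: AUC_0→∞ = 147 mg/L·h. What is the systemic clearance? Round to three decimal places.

CL = 0.068 L/h

CL = Dose_iv / AUC_0→∞
   = 10 / 147 = 0.0680272 L/h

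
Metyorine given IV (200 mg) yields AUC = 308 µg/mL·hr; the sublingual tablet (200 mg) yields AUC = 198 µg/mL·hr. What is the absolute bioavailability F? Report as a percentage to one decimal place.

F = (AUC_ev / D_ev) / (AUC_iv / D_iv)
  = (198/200) / (308/200)
  = 0.99 / 1.54 = 0.6429
  = 64.29%

F = 64.3%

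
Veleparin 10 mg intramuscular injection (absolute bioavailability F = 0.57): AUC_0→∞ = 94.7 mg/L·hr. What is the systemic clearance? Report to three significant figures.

CL = F × Dose / AUC_0→∞
   = 0.57 × 10 / 94.7 = 0.0601901 L/hr

CL = 0.0602 L/hr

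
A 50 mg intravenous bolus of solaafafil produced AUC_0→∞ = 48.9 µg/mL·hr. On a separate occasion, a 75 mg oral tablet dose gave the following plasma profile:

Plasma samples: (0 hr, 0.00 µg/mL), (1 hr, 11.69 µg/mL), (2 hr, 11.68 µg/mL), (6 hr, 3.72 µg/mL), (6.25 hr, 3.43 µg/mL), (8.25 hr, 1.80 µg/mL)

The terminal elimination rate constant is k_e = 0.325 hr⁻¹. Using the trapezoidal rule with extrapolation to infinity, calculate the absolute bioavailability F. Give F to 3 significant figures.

Trapezoidal AUC_0→8.25 (oral tablet):
  [0→1]: (0.00+11.69)/2 × 1 = 5.845
  [1→2]: (11.69+11.68)/2 × 1 = 11.685
  [2→6]: (11.68+3.72)/2 × 4 = 30.8
  [6→6.25]: (3.72+3.43)/2 × 0.25 = 0.89375
  [6.25→8.25]: (3.43+1.80)/2 × 2 = 5.23
  Sum = 54.45375 µg/mL·hr
Tail: C_last/k_e = 1.80/0.325 = 5.538
AUC_0→∞ (oral tablet) = 54.45375 + 5.538 = 59.99175 µg/mL·hr
F = (AUC_ev/D_ev)/(AUC_iv/D_iv) = (59.99175/75)/(48.9/50) = 0.79989/0.978 = 0.8179

F = 0.818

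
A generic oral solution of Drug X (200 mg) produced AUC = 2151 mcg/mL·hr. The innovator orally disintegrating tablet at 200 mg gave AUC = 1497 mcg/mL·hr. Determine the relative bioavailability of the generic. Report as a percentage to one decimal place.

F_rel = 143.7%

F_rel = (AUC_test/D_test) / (AUC_ref/D_ref)
      = (2151/200) / (1497/200)
      = 10.755 / 7.485 = 1.4369 = 143.69%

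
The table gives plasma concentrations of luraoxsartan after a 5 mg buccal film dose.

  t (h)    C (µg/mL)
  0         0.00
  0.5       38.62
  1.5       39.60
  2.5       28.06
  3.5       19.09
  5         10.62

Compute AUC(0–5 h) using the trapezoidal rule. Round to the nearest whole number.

Trapezoidal AUC_0→5:
  [0→0.5]: (0.00+38.62)/2 × 0.5 = 9.655
  [0.5→1.5]: (38.62+39.60)/2 × 1 = 39.11
  [1.5→2.5]: (39.60+28.06)/2 × 1 = 33.83
  [2.5→3.5]: (28.06+19.09)/2 × 1 = 23.575
  [3.5→5]: (19.09+10.62)/2 × 1.5 = 22.2825
  Sum = 128.4525 µg/mL·h

AUC = 128 µg/mL·h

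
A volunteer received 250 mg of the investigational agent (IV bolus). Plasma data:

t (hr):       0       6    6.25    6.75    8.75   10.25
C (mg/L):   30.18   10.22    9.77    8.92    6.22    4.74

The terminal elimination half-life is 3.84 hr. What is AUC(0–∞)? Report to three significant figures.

Trapezoidal AUC_0→10.25:
  [0→6]: (30.18+10.22)/2 × 6 = 121.2
  [6→6.25]: (10.22+9.77)/2 × 0.25 = 2.49875
  [6.25→6.75]: (9.77+8.92)/2 × 0.5 = 4.6725
  [6.75→8.75]: (8.92+6.22)/2 × 2 = 15.14
  [8.75→10.25]: (6.22+4.74)/2 × 1.5 = 8.22
  Sum = 151.73125 mg/L·hr
k_e = ln2 / t½ = 0.693147 / 3.84 = 0.1805 hr^-1
Extrapolated tail: C_last / k_e = 4.74 / 0.1805 = 26.260
AUC_0→∞ = 151.73125 + 26.260 = 177.99125 mg/L·hr

AUC = 178 mg/L·hr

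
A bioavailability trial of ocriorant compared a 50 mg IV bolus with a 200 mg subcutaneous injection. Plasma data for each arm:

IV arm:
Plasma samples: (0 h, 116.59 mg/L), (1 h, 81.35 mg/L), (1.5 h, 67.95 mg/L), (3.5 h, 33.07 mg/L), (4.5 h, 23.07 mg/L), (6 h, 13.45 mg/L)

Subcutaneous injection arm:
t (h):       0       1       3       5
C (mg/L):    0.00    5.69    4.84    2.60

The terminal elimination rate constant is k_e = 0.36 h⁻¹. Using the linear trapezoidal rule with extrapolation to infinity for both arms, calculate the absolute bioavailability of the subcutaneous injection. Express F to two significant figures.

Trapezoidal AUC_0→6 (IV):
  [0→1]: (116.59+81.35)/2 × 1 = 98.97
  [1→1.5]: (81.35+67.95)/2 × 0.5 = 37.325
  [1.5→3.5]: (67.95+33.07)/2 × 2 = 101.02
  [3.5→4.5]: (33.07+23.07)/2 × 1 = 28.07
  [4.5→6]: (23.07+13.45)/2 × 1.5 = 27.39
  Sum = 292.775 mg/L·h
IV tail: 13.45/0.36 = 37.361; AUC_iv,0→∞ = 292.775 + 37.361 = 330.136 mg/L·h
Trapezoidal AUC_0→5 (subcutaneous injection):
  [0→1]: (0.00+5.69)/2 × 1 = 2.845
  [1→3]: (5.69+4.84)/2 × 2 = 10.53
  [3→5]: (4.84+2.60)/2 × 2 = 7.44
  Sum = 20.815 mg/L·h
subcutaneous injection tail: 2.60/0.36 = 7.222; AUC_ev,0→∞ = 20.815 + 7.222 = 28.037 mg/L·h
F = (AUC_ev/D_ev)/(AUC_iv/D_iv) = (28.037/200)/(330.136/50) = 0.140185/6.60272 = 0.0212

F = 0.021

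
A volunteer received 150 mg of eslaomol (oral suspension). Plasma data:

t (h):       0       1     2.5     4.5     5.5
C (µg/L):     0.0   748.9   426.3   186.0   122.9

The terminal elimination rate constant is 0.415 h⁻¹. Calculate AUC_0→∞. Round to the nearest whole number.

Trapezoidal AUC_0→5.5:
  [0→1]: (0.0+748.9)/2 × 1 = 374.45
  [1→2.5]: (748.9+426.3)/2 × 1.5 = 881.4
  [2.5→4.5]: (426.3+186.0)/2 × 2 = 612.3
  [4.5→5.5]: (186.0+122.9)/2 × 1 = 154.45
  Sum = 2022.6 µg/L·h
Extrapolated tail: C_last / k_e = 122.9 / 0.415 = 296.145
AUC_0→∞ = 2022.6 + 296.145 = 2318.745 µg/L·h

AUC = 2319 µg/L·h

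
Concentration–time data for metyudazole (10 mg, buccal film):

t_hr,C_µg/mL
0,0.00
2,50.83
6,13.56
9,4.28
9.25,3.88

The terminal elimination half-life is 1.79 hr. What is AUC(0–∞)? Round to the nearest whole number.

AUC = 217 µg/mL·hr

Trapezoidal AUC_0→9.25:
  [0→2]: (0.00+50.83)/2 × 2 = 50.83
  [2→6]: (50.83+13.56)/2 × 4 = 128.78
  [6→9]: (13.56+4.28)/2 × 3 = 26.76
  [9→9.25]: (4.28+3.88)/2 × 0.25 = 1.02
  Sum = 207.39 µg/mL·hr
k_e = ln2 / t½ = 0.693147 / 1.79 = 0.3872 hr^-1
Extrapolated tail: C_last / k_e = 3.88 / 0.3872 = 10.021
AUC_0→∞ = 207.39 + 10.021 = 217.411 µg/mL·hr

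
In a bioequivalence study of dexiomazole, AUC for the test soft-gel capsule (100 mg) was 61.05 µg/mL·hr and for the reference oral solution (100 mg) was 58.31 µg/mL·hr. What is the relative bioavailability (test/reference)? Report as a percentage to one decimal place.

F_rel = 104.7%

F_rel = (AUC_test/D_test) / (AUC_ref/D_ref)
      = (61.05/100) / (58.31/100)
      = 0.6105 / 0.5831 = 1.0470 = 104.70%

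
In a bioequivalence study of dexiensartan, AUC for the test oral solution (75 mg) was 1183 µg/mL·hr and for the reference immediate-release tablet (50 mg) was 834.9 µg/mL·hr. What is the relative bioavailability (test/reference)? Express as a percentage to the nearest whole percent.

F_rel = (AUC_test/D_test) / (AUC_ref/D_ref)
      = (1183/75) / (834.9/50)
      = 15.7733 / 16.698 = 0.9446 = 94.46%

F_rel = 94%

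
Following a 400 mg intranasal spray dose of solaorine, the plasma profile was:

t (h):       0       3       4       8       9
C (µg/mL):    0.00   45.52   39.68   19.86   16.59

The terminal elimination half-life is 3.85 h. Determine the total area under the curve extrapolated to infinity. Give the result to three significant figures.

Trapezoidal AUC_0→9:
  [0→3]: (0.00+45.52)/2 × 3 = 68.28
  [3→4]: (45.52+39.68)/2 × 1 = 42.6
  [4→8]: (39.68+19.86)/2 × 4 = 119.08
  [8→9]: (19.86+16.59)/2 × 1 = 18.225
  Sum = 248.185 µg/mL·h
k_e = ln2 / t½ = 0.693147 / 3.85 = 0.1800 h^-1
Extrapolated tail: C_last / k_e = 16.59 / 0.18 = 92.167
AUC_0→∞ = 248.185 + 92.167 = 340.352 µg/mL·h

AUC = 340 µg/mL·h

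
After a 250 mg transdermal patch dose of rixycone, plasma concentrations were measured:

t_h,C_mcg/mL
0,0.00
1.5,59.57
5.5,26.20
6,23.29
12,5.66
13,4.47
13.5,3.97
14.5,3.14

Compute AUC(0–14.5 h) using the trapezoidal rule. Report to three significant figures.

AUC = 326 mcg/mL·h

Trapezoidal AUC_0→14.5:
  [0→1.5]: (0.00+59.57)/2 × 1.5 = 44.6775
  [1.5→5.5]: (59.57+26.20)/2 × 4 = 171.54
  [5.5→6]: (26.20+23.29)/2 × 0.5 = 12.3725
  [6→12]: (23.29+5.66)/2 × 6 = 86.85
  [12→13]: (5.66+4.47)/2 × 1 = 5.065
  [13→13.5]: (4.47+3.97)/2 × 0.5 = 2.11
  [13.5→14.5]: (3.97+3.14)/2 × 1 = 3.555
  Sum = 326.17 mcg/mL·h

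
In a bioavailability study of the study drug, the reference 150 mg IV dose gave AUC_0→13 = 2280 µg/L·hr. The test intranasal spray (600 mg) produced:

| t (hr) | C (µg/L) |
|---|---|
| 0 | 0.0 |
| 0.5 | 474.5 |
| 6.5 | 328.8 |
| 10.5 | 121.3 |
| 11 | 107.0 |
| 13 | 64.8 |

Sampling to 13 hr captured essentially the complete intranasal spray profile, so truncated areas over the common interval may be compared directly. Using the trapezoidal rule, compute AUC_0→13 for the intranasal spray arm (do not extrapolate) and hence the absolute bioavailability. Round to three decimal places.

F = 0.401

Trapezoidal AUC_0→13 (intranasal spray):
  [0→0.5]: (0.0+474.5)/2 × 0.5 = 118.625
  [0.5→6.5]: (474.5+328.8)/2 × 6 = 2409.9
  [6.5→10.5]: (328.8+121.3)/2 × 4 = 900.2
  [10.5→11]: (121.3+107.0)/2 × 0.5 = 57.075
  [11→13]: (107.0+64.8)/2 × 2 = 171.8
  Sum = 3657.6 µg/L·hr
F = (AUC_ev/D_ev)/(AUC_iv/D_iv) = (3657.6/600)/(2280/150) = 6.096/15.2 = 0.4011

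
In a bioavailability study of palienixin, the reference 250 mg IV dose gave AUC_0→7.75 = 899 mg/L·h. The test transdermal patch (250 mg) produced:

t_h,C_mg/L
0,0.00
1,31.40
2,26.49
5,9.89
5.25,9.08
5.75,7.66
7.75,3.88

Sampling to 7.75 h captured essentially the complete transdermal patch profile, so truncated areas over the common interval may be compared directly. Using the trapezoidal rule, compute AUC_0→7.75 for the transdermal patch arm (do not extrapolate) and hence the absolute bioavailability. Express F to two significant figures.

Trapezoidal AUC_0→7.75 (transdermal patch):
  [0→1]: (0.00+31.40)/2 × 1 = 15.7
  [1→2]: (31.40+26.49)/2 × 1 = 28.945
  [2→5]: (26.49+9.89)/2 × 3 = 54.57
  [5→5.25]: (9.89+9.08)/2 × 0.25 = 2.37125
  [5.25→5.75]: (9.08+7.66)/2 × 0.5 = 4.185
  [5.75→7.75]: (7.66+3.88)/2 × 2 = 11.54
  Sum = 117.31125 mg/L·h
F = (AUC_ev/D_ev)/(AUC_iv/D_iv) = (117.31125/250)/(899/250) = 0.469245/3.596 = 0.1305

F = 0.13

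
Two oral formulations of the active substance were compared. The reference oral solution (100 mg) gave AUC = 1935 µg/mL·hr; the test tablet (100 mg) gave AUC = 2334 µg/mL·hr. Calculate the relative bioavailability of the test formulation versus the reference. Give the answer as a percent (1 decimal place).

F_rel = 120.6%

F_rel = (AUC_test/D_test) / (AUC_ref/D_ref)
      = (2334/100) / (1935/100)
      = 23.34 / 19.35 = 1.2062 = 120.62%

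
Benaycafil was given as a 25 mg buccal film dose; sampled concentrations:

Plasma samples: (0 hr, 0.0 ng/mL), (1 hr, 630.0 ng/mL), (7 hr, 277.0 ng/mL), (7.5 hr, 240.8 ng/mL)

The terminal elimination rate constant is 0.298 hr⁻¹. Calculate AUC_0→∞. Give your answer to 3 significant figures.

Trapezoidal AUC_0→7.5:
  [0→1]: (0.0+630.0)/2 × 1 = 315.0
  [1→7]: (630.0+277.0)/2 × 6 = 2721.0
  [7→7.5]: (277.0+240.8)/2 × 0.5 = 129.45
  Sum = 3165.45 ng/mL·hr
Extrapolated tail: C_last / k_e = 240.8 / 0.298 = 808.054
AUC_0→∞ = 3165.45 + 808.054 = 3973.504 ng/mL·hr

AUC = 3970 ng/mL·hr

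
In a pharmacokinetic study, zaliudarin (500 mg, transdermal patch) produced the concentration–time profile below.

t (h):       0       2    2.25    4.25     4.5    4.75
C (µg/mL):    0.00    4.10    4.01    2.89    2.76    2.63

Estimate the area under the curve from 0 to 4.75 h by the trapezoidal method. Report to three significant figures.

Trapezoidal AUC_0→4.75:
  [0→2]: (0.00+4.10)/2 × 2 = 4.1
  [2→2.25]: (4.10+4.01)/2 × 0.25 = 1.01375
  [2.25→4.25]: (4.01+2.89)/2 × 2 = 6.9
  [4.25→4.5]: (2.89+2.76)/2 × 0.25 = 0.70625
  [4.5→4.75]: (2.76+2.63)/2 × 0.25 = 0.67375
  Sum = 13.39375 µg/mL·h

AUC = 13.4 µg/mL·h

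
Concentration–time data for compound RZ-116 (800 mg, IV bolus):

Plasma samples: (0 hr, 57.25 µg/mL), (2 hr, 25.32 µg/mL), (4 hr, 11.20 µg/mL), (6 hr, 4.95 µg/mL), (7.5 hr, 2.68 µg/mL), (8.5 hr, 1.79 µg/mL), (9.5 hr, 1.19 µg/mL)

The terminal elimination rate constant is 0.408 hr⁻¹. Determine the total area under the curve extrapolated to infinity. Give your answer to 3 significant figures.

Trapezoidal AUC_0→9.5:
  [0→2]: (57.25+25.32)/2 × 2 = 82.57
  [2→4]: (25.32+11.20)/2 × 2 = 36.52
  [4→6]: (11.20+4.95)/2 × 2 = 16.15
  [6→7.5]: (4.95+2.68)/2 × 1.5 = 5.7225
  [7.5→8.5]: (2.68+1.79)/2 × 1 = 2.235
  [8.5→9.5]: (1.79+1.19)/2 × 1 = 1.49
  Sum = 144.6875 µg/mL·hr
Extrapolated tail: C_last / k_e = 1.19 / 0.408 = 2.917
AUC_0→∞ = 144.6875 + 2.917 = 147.6045 µg/mL·hr

AUC = 148 µg/mL·hr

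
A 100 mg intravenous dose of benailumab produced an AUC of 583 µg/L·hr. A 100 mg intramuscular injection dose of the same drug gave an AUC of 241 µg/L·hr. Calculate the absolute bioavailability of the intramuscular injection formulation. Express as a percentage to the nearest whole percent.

F = (AUC_ev / D_ev) / (AUC_iv / D_iv)
  = (241/100) / (583/100)
  = 2.41 / 5.83 = 0.4134
  = 41.34%

F = 41%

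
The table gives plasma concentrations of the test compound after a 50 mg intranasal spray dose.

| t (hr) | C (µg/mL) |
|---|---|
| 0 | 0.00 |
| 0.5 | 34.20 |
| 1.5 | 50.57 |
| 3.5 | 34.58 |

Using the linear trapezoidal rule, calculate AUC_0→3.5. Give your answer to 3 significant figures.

AUC = 136 µg/mL·hr

Trapezoidal AUC_0→3.5:
  [0→0.5]: (0.00+34.20)/2 × 0.5 = 8.55
  [0.5→1.5]: (34.20+50.57)/2 × 1 = 42.385
  [1.5→3.5]: (50.57+34.58)/2 × 2 = 85.15
  Sum = 136.085 µg/mL·hr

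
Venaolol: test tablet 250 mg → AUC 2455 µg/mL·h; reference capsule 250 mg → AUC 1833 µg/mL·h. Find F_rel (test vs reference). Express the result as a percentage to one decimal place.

F_rel = (AUC_test/D_test) / (AUC_ref/D_ref)
      = (2455/250) / (1833/250)
      = 9.82 / 7.332 = 1.3393 = 133.93%

F_rel = 133.9%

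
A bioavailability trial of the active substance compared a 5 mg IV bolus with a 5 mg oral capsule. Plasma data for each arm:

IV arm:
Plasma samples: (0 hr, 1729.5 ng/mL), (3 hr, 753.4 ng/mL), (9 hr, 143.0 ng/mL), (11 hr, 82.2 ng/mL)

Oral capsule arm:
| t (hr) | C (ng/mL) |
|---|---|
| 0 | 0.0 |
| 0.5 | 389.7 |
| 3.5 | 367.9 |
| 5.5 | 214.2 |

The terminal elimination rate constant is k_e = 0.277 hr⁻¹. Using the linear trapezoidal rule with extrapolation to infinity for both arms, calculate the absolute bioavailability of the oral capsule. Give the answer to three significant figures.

Trapezoidal AUC_0→11 (IV):
  [0→3]: (1729.5+753.4)/2 × 3 = 3724.35
  [3→9]: (753.4+143.0)/2 × 6 = 2689.2
  [9→11]: (143.0+82.2)/2 × 2 = 225.2
  Sum = 6638.75 ng/mL·hr
IV tail: 82.2/0.277 = 296.751; AUC_iv,0→∞ = 6638.75 + 296.751 = 6935.501 ng/mL·hr
Trapezoidal AUC_0→5.5 (oral capsule):
  [0→0.5]: (0.0+389.7)/2 × 0.5 = 97.425
  [0.5→3.5]: (389.7+367.9)/2 × 3 = 1136.4
  [3.5→5.5]: (367.9+214.2)/2 × 2 = 582.1
  Sum = 1815.925 ng/mL·hr
oral capsule tail: 214.2/0.277 = 773.285; AUC_ev,0→∞ = 1815.925 + 773.285 = 2589.21 ng/mL·hr
F = (AUC_ev/D_ev)/(AUC_iv/D_iv) = (2589.21/5)/(6935.501/5) = 517.842/1387.1002 = 0.3733

F = 0.373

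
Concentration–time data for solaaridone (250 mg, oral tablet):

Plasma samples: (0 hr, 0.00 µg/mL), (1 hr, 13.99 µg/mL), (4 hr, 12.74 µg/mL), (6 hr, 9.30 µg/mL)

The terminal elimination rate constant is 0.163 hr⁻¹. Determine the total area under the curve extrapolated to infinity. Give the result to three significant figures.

AUC = 126 µg/mL·hr

Trapezoidal AUC_0→6:
  [0→1]: (0.00+13.99)/2 × 1 = 6.995
  [1→4]: (13.99+12.74)/2 × 3 = 40.095
  [4→6]: (12.74+9.30)/2 × 2 = 22.04
  Sum = 69.13 µg/mL·hr
Extrapolated tail: C_last / k_e = 9.30 / 0.163 = 57.055
AUC_0→∞ = 69.13 + 57.055 = 126.185 µg/mL·hr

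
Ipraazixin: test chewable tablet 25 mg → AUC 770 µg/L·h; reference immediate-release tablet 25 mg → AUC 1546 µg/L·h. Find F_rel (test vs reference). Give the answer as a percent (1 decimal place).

F_rel = (AUC_test/D_test) / (AUC_ref/D_ref)
      = (770/25) / (1546/25)
      = 30.8 / 61.84 = 0.4981 = 49.81%

F_rel = 49.8%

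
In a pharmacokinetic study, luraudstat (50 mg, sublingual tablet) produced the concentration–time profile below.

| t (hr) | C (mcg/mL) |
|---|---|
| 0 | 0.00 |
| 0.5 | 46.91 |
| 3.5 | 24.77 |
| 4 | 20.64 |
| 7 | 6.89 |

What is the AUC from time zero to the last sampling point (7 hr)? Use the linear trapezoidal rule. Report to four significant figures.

AUC = 171.9 mcg/mL·hr

Trapezoidal AUC_0→7:
  [0→0.5]: (0.00+46.91)/2 × 0.5 = 11.7275
  [0.5→3.5]: (46.91+24.77)/2 × 3 = 107.52
  [3.5→4]: (24.77+20.64)/2 × 0.5 = 11.3525
  [4→7]: (20.64+6.89)/2 × 3 = 41.295
  Sum = 171.895 mcg/mL·hr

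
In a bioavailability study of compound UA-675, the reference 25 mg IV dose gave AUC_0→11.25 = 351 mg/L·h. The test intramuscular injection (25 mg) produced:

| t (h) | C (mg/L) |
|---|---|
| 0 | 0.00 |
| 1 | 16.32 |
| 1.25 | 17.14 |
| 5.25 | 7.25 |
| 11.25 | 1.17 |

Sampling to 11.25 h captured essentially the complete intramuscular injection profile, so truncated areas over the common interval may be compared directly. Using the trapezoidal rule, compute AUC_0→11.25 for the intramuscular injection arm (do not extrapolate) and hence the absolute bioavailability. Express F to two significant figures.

Trapezoidal AUC_0→11.25 (intramuscular injection):
  [0→1]: (0.00+16.32)/2 × 1 = 8.16
  [1→1.25]: (16.32+17.14)/2 × 0.25 = 4.1825
  [1.25→5.25]: (17.14+7.25)/2 × 4 = 48.78
  [5.25→11.25]: (7.25+1.17)/2 × 6 = 25.26
  Sum = 86.3825 mg/L·h
F = (AUC_ev/D_ev)/(AUC_iv/D_iv) = (86.3825/25)/(351/25) = 3.4553/14.04 = 0.2461

F = 0.25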